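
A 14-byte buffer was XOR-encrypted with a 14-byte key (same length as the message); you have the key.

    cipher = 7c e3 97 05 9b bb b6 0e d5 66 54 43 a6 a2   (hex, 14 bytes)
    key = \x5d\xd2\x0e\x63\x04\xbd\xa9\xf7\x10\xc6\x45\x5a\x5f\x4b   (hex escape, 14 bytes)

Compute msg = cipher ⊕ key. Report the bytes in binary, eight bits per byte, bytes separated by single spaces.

00100001 00110001 10011001 01100110 10011111 00000110 00011111 11111001 11000101 10100000 00010001 00011001 11111001 11101001

byte 0: 01111100 ⊕ 01011101 = 00100001
byte 1: 11100011 ⊕ 11010010 = 00110001
byte 2: 10010111 ⊕ 00001110 = 10011001
byte 3: 00000101 ⊕ 01100011 = 01100110
byte 4: 10011011 ⊕ 00000100 = 10011111
byte 5: 10111011 ⊕ 10111101 = 00000110
byte 6: 10110110 ⊕ 10101001 = 00011111
byte 7: 00001110 ⊕ 11110111 = 11111001
byte 8: 11010101 ⊕ 00010000 = 11000101
byte 9: 01100110 ⊕ 11000110 = 10100000
byte 10: 01010100 ⊕ 01000101 = 00010001
byte 11: 01000011 ⊕ 01011010 = 00011001
byte 12: 10100110 ⊕ 01011111 = 11111001
byte 13: 10100010 ⊕ 01001011 = 11101001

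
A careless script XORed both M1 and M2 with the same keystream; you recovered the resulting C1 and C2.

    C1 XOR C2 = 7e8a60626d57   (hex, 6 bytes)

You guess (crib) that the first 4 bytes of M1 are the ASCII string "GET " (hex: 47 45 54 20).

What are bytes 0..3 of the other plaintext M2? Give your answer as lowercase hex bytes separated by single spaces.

39 cf 34 42

Since C1 ⊕ C2 = M1 ⊕ M2, XORing with the guessed M1 bytes yields the corresponding M2 bytes: M2 = (C1 ⊕ C2) ⊕ M1.
7e XOR 47 = 39
8a XOR 45 = cf
60 XOR 54 = 34
62 XOR 20 = 42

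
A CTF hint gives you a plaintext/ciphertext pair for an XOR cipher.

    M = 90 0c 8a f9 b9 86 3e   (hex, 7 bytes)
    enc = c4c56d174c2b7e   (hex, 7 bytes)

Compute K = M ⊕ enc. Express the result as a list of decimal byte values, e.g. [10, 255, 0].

[84, 201, 231, 238, 245, 173, 64]

Since enc = M ⊕ K, XORing both sides with M gives K = M ⊕ enc.
byte 0: 10010000 ⊕ 11000100 = 01010100
byte 1: 00001100 ⊕ 11000101 = 11001001
byte 2: 10001010 ⊕ 01101101 = 11100111
byte 3: 11111001 ⊕ 00010111 = 11101110
byte 4: 10111001 ⊕ 01001100 = 11110101
byte 5: 10000110 ⊕ 00101011 = 10101101
byte 6: 00111110 ⊕ 01111110 = 01000000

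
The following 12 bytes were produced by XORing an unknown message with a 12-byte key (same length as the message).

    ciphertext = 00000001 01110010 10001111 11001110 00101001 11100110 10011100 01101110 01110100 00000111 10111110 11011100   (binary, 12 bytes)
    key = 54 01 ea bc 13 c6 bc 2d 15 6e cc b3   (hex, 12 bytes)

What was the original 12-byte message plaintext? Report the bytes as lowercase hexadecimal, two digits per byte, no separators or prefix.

byte 0: 01 xor 54 = 55
byte 1: 72 xor 01 = 73
byte 2: 8f xor ea = 65
byte 3: ce xor bc = 72
byte 4: 29 xor 13 = 3a
byte 5: e6 xor c6 = 20
byte 6: 9c xor bc = 20
byte 7: 6e xor 2d = 43
byte 8: 74 xor 15 = 61
byte 9: 07 xor 6e = 69
byte 10: be xor cc = 72
byte 11: dc xor b3 = 6f

557365723a2020436169726f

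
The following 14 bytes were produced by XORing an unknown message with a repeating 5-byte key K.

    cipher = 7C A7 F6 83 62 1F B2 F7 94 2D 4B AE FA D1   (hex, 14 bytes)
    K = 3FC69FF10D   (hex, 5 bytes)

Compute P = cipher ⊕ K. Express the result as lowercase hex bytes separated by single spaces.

The 5-byte key repeats, so the effective keystream is 3f c6 9f f1 0d 3f c6 9f f1 0d 3f c6 9f f1.
byte 0: 7c xor 3f = 43
byte 1: a7 xor c6 = 61
byte 2: f6 xor 9f = 69
byte 3: 83 xor f1 = 72
byte 4: 62 xor 0d = 6f
byte 5: 1f xor 3f = 20
byte 6: b2 xor c6 = 74
byte 7: f7 xor 9f = 68
byte 8: 94 xor f1 = 65
byte 9: 2d xor 0d = 20
byte 10: 4b xor 3f = 74
byte 11: ae xor c6 = 68
byte 12: fa xor 9f = 65
byte 13: d1 xor f1 = 20

43 61 69 72 6f 20 74 68 65 20 74 68 65 20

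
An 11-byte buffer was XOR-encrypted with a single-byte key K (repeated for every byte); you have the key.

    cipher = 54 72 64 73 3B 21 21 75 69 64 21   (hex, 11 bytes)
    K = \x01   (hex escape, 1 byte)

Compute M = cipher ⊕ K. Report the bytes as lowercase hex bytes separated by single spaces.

55 73 65 72 3a 20 20 74 68 65 20

The 1-byte key repeats, so the effective keystream is 01 01 01 01 01 01 01 01 01 01 01.
byte 0: 01010100 ⊕ 00000001 = 01010101
byte 1: 01110010 ⊕ 00000001 = 01110011
byte 2: 01100100 ⊕ 00000001 = 01100101
byte 3: 01110011 ⊕ 00000001 = 01110010
byte 4: 00111011 ⊕ 00000001 = 00111010
byte 5: 00100001 ⊕ 00000001 = 00100000
byte 6: 00100001 ⊕ 00000001 = 00100000
byte 7: 01110101 ⊕ 00000001 = 01110100
byte 8: 01101001 ⊕ 00000001 = 01101000
byte 9: 01100100 ⊕ 00000001 = 01100101
byte 10: 00100001 ⊕ 00000001 = 00100000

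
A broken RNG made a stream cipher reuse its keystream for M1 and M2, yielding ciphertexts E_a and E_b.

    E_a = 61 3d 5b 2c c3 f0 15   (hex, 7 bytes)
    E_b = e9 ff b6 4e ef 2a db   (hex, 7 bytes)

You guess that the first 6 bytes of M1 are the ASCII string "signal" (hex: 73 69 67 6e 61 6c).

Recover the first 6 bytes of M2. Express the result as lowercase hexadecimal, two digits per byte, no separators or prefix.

First, E_a ⊕ E_b = (M1 ⊕ K) ⊕ (M2 ⊕ K) = M1 ⊕ M2, so the key drops out. Then M2 = (M1 ⊕ M2) ⊕ M1 over the first 6 bytes.
byte 0: (61 XOR e9) XOR 73 = 88 XOR 73 = fb
byte 1: (3d XOR ff) XOR 69 = c2 XOR 69 = ab
byte 2: (5b XOR b6) XOR 67 = ed XOR 67 = 8a
byte 3: (2c XOR 4e) XOR 6e = 62 XOR 6e = 0c
byte 4: (c3 XOR ef) XOR 61 = 2c XOR 61 = 4d
byte 5: (f0 XOR 2a) XOR 6c = da XOR 6c = b6

fbab8a0c4db6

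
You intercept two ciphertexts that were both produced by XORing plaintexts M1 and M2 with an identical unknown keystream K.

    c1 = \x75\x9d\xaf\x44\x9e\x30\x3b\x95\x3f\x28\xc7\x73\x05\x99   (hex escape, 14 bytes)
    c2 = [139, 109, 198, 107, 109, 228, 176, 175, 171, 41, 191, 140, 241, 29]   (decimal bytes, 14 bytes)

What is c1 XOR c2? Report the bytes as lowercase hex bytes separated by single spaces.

fe f0 69 2f f3 d4 8b 3a 94 01 78 ff f4 84

c1 ⊕ c2 = (M1 ⊕ K) ⊕ (M2 ⊕ K) = M1 ⊕ M2 — the shared key cancels under XOR.
75 xor 8b = fe
9d xor 6d = f0
af xor c6 = 69
44 xor 6b = 2f
9e xor 6d = f3
30 xor e4 = d4
3b xor b0 = 8b
95 xor af = 3a
3f xor ab = 94
28 xor 29 = 01
c7 xor bf = 78
73 xor 8c = ff
05 xor f1 = f4
99 xor 1d = 84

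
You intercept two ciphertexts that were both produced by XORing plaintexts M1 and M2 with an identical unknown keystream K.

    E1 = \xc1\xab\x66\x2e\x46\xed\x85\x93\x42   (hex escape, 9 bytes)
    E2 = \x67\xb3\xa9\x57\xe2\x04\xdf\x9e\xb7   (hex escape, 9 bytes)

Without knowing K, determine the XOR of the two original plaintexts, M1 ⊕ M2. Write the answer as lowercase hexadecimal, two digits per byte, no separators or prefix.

E1 ⊕ E2 = (M1 ⊕ K) ⊕ (M2 ⊕ K) = M1 ⊕ M2 — the shared key cancels under XOR.
c1 ^ 67 = a6
ab ^ b3 = 18
66 ^ a9 = cf
2e ^ 57 = 79
46 ^ e2 = a4
ed ^ 04 = e9
85 ^ df = 5a
93 ^ 9e = 0d
42 ^ b7 = f5

a618cf79a4e95a0df5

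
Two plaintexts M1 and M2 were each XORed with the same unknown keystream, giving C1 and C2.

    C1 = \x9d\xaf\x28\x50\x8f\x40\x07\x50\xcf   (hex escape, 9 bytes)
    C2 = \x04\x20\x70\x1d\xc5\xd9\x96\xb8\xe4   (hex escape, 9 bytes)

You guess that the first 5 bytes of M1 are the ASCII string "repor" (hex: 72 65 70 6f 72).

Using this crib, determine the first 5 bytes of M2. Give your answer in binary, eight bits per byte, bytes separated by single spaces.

11101011 11101010 00101000 00100010 00111000

First, C1 ⊕ C2 = (M1 ⊕ K) ⊕ (M2 ⊕ K) = M1 ⊕ M2, so the key drops out. Then M2 = (M1 ⊕ M2) ⊕ M1 over the first 5 bytes.
byte 0: (9d ⊕ 04) ⊕ 72 = 99 ⊕ 72 = eb
byte 1: (af ⊕ 20) ⊕ 65 = 8f ⊕ 65 = ea
byte 2: (28 ⊕ 70) ⊕ 70 = 58 ⊕ 70 = 28
byte 3: (50 ⊕ 1d) ⊕ 6f = 4d ⊕ 6f = 22
byte 4: (8f ⊕ c5) ⊕ 72 = 4a ⊕ 72 = 38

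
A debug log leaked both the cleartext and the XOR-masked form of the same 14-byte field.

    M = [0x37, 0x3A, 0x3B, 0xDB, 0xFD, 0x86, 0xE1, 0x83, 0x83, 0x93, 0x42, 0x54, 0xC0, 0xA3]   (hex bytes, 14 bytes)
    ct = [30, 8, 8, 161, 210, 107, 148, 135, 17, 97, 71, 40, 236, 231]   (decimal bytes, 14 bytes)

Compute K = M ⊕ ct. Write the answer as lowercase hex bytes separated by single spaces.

Since ct = M ⊕ K, XORing both sides with M gives K = M ⊕ ct.
37 ^ 1e = 29
3a ^ 08 = 32
3b ^ 08 = 33
db ^ a1 = 7a
fd ^ d2 = 2f
86 ^ 6b = ed
e1 ^ 94 = 75
83 ^ 87 = 04
83 ^ 11 = 92
93 ^ 61 = f2
42 ^ 47 = 05
54 ^ 28 = 7c
c0 ^ ec = 2c
a3 ^ e7 = 44

29 32 33 7a 2f ed 75 04 92 f2 05 7c 2c 44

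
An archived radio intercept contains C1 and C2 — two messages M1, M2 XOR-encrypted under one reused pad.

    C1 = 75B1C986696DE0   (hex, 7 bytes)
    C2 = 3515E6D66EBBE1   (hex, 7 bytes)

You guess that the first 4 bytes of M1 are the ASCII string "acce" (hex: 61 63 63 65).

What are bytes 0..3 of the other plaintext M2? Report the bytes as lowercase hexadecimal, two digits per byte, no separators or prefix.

First, C1 ⊕ C2 = (M1 ⊕ K) ⊕ (M2 ⊕ K) = M1 ⊕ M2, so the key drops out. Then M2 = (M1 ⊕ M2) ⊕ M1 over the first 4 bytes.
byte 0: (75 ^ 35) ^ 61 = 40 ^ 61 = 21
byte 1: (b1 ^ 15) ^ 63 = a4 ^ 63 = c7
byte 2: (c9 ^ e6) ^ 63 = 2f ^ 63 = 4c
byte 3: (86 ^ d6) ^ 65 = 50 ^ 65 = 35

21c74c35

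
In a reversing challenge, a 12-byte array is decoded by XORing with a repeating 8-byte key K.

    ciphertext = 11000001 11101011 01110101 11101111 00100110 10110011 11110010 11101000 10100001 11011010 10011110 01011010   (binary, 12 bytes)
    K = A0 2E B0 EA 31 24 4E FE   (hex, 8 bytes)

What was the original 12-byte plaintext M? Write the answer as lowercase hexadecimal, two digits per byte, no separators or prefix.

The 8-byte key repeats, so the effective keystream is a0 2e b0 ea 31 24 4e fe a0 2e b0 ea.
byte 0: c1 xor a0 = 61
byte 1: eb xor 2e = c5
byte 2: 75 xor b0 = c5
byte 3: ef xor ea = 05
byte 4: 26 xor 31 = 17
byte 5: b3 xor 24 = 97
byte 6: f2 xor 4e = bc
byte 7: e8 xor fe = 16
byte 8: a1 xor a0 = 01
byte 9: da xor 2e = f4
byte 10: 9e xor b0 = 2e
byte 11: 5a xor ea = b0

61c5c5051797bc1601f42eb0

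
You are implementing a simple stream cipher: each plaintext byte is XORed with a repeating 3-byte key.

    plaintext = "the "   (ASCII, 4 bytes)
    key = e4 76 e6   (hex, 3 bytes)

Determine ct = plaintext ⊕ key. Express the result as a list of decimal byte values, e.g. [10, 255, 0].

[144, 30, 131, 196]

The 3-byte key repeats, so the effective keystream is e4 76 e6 e4.
byte 0: 74 ^ e4 = 90
byte 1: 68 ^ 76 = 1e
byte 2: 65 ^ e6 = 83
byte 3: 20 ^ e4 = c4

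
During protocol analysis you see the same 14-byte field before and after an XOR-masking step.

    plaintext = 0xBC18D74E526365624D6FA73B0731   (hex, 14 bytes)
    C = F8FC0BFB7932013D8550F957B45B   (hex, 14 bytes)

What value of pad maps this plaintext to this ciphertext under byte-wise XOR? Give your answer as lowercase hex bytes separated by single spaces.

44 e4 dc b5 2b 51 64 5f c8 3f 5e 6c b3 6a

Since C = plaintext ⊕ pad, XORing both sides with plaintext gives pad = plaintext ⊕ C.
bc xor f8 = 44
18 xor fc = e4
d7 xor 0b = dc
4e xor fb = b5
52 xor 79 = 2b
63 xor 32 = 51
65 xor 01 = 64
62 xor 3d = 5f
4d xor 85 = c8
6f xor 50 = 3f
a7 xor f9 = 5e
3b xor 57 = 6c
07 xor b4 = b3
31 xor 5b = 6a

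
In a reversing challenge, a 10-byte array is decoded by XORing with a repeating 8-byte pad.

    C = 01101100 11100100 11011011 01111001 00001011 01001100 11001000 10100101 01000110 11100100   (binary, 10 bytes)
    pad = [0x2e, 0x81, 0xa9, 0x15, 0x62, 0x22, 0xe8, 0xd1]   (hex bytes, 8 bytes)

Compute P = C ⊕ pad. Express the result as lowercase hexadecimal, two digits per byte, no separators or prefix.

The 8-byte key repeats, so the effective keystream is 2e 81 a9 15 62 22 e8 d1 2e 81.
byte 0: 01101100 XOR 00101110 = 01000010
byte 1: 11100100 XOR 10000001 = 01100101
byte 2: 11011011 XOR 10101001 = 01110010
byte 3: 01111001 XOR 00010101 = 01101100
byte 4: 00001011 XOR 01100010 = 01101001
byte 5: 01001100 XOR 00100010 = 01101110
byte 6: 11001000 XOR 11101000 = 00100000
byte 7: 10100101 XOR 11010001 = 01110100
byte 8: 01000110 XOR 00101110 = 01101000
byte 9: 11100100 XOR 10000001 = 01100101

4265726c696e20746865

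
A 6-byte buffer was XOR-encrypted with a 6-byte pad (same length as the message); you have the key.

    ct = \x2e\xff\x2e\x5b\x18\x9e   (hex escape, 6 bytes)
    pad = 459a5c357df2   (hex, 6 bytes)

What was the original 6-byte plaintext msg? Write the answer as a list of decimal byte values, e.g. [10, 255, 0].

[107, 101, 114, 110, 101, 108]

XOR is its own inverse, so applying the key byte-wise gives the result directly.
00101110 ⊕ 01000101 = 01101011
11111111 ⊕ 10011010 = 01100101
00101110 ⊕ 01011100 = 01110010
01011011 ⊕ 00110101 = 01101110
00011000 ⊕ 01111101 = 01100101
10011110 ⊕ 11110010 = 01101100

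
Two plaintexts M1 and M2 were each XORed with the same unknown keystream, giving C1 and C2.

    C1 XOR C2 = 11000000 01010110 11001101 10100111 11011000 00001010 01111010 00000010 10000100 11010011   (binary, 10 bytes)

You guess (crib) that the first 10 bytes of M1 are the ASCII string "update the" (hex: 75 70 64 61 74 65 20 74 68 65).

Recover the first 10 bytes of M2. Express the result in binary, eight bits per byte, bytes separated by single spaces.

10110101 00100110 10101001 11000110 10101100 01101111 01011010 01110110 11101100 10110110

Since C1 ⊕ C2 = M1 ⊕ M2, XORing with the guessed M1 bytes yields the corresponding M2 bytes: M2 = (C1 ⊕ C2) ⊕ M1.
byte 0: c0 ⊕ 75 = b5
byte 1: 56 ⊕ 70 = 26
byte 2: cd ⊕ 64 = a9
byte 3: a7 ⊕ 61 = c6
byte 4: d8 ⊕ 74 = ac
byte 5: 0a ⊕ 65 = 6f
byte 6: 7a ⊕ 20 = 5a
byte 7: 02 ⊕ 74 = 76
byte 8: 84 ⊕ 68 = ec
byte 9: d3 ⊕ 65 = b6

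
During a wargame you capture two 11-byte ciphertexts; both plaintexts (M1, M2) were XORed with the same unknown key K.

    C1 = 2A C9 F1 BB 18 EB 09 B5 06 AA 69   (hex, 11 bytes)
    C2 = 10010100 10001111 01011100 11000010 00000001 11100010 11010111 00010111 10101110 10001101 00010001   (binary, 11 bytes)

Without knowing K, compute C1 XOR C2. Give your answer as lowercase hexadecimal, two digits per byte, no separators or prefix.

be46ad791909dea2a82778

C1 ⊕ C2 = (M1 ⊕ K) ⊕ (M2 ⊕ K) = M1 ⊕ M2 — the shared key cancels under XOR.
2a XOR 94 = be
c9 XOR 8f = 46
f1 XOR 5c = ad
bb XOR c2 = 79
18 XOR 01 = 19
eb XOR e2 = 09
09 XOR d7 = de
b5 XOR 17 = a2
06 XOR ae = a8
aa XOR 8d = 27
69 XOR 11 = 78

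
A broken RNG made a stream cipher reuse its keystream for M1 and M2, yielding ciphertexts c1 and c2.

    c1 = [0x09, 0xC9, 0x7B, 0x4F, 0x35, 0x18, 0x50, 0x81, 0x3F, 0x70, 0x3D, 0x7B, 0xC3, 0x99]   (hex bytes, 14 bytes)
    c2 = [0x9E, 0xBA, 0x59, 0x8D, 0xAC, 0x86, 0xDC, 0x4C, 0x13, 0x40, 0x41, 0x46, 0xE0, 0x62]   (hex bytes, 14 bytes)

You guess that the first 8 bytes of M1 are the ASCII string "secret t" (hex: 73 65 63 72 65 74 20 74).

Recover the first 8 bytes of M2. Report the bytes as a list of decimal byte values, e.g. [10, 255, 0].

First, c1 ⊕ c2 = (M1 ⊕ K) ⊕ (M2 ⊕ K) = M1 ⊕ M2, so the key drops out. Then M2 = (M1 ⊕ M2) ⊕ M1 over the first 8 bytes.
byte 0: (09 XOR 9e) XOR 73 = 97 XOR 73 = e4
byte 1: (c9 XOR ba) XOR 65 = 73 XOR 65 = 16
byte 2: (7b XOR 59) XOR 63 = 22 XOR 63 = 41
byte 3: (4f XOR 8d) XOR 72 = c2 XOR 72 = b0
byte 4: (35 XOR ac) XOR 65 = 99 XOR 65 = fc
byte 5: (18 XOR 86) XOR 74 = 9e XOR 74 = ea
byte 6: (50 XOR dc) XOR 20 = 8c XOR 20 = ac
byte 7: (81 XOR 4c) XOR 74 = cd XOR 74 = b9

[228, 22, 65, 176, 252, 234, 172, 185]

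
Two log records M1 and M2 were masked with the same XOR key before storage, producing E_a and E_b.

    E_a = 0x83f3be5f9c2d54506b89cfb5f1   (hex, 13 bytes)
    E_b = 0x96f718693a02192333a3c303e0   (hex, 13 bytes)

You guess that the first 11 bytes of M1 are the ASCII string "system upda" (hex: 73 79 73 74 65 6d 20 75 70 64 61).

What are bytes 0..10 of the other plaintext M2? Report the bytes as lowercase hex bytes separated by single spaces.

66 7d d5 42 c3 42 6d 06 28 4e 6d

First, E_a ⊕ E_b = (M1 ⊕ K) ⊕ (M2 ⊕ K) = M1 ⊕ M2, so the key drops out. Then M2 = (M1 ⊕ M2) ⊕ M1 over the first 11 bytes.
byte 0: (83 ^ 96) ^ 73 = 15 ^ 73 = 66
byte 1: (f3 ^ f7) ^ 79 = 04 ^ 79 = 7d
byte 2: (be ^ 18) ^ 73 = a6 ^ 73 = d5
byte 3: (5f ^ 69) ^ 74 = 36 ^ 74 = 42
byte 4: (9c ^ 3a) ^ 65 = a6 ^ 65 = c3
byte 5: (2d ^ 02) ^ 6d = 2f ^ 6d = 42
byte 6: (54 ^ 19) ^ 20 = 4d ^ 20 = 6d
byte 7: (50 ^ 23) ^ 75 = 73 ^ 75 = 06
byte 8: (6b ^ 33) ^ 70 = 58 ^ 70 = 28
byte 9: (89 ^ a3) ^ 64 = 2a ^ 64 = 4e
byte 10: (cf ^ c3) ^ 61 = 0c ^ 61 = 6d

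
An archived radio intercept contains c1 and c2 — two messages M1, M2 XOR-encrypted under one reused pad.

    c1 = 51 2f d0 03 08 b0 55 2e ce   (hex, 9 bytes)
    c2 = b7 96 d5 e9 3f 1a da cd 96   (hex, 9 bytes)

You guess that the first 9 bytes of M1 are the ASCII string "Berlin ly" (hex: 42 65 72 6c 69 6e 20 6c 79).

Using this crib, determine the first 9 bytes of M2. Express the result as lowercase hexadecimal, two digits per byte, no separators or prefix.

First, c1 ⊕ c2 = (M1 ⊕ K) ⊕ (M2 ⊕ K) = M1 ⊕ M2, so the key drops out. Then M2 = (M1 ⊕ M2) ⊕ M1 over the first 9 bytes.
byte 0: (51 ^ b7) ^ 42 = e6 ^ 42 = a4
byte 1: (2f ^ 96) ^ 65 = b9 ^ 65 = dc
byte 2: (d0 ^ d5) ^ 72 = 05 ^ 72 = 77
byte 3: (03 ^ e9) ^ 6c = ea ^ 6c = 86
byte 4: (08 ^ 3f) ^ 69 = 37 ^ 69 = 5e
byte 5: (b0 ^ 1a) ^ 6e = aa ^ 6e = c4
byte 6: (55 ^ da) ^ 20 = 8f ^ 20 = af
byte 7: (2e ^ cd) ^ 6c = e3 ^ 6c = 8f
byte 8: (ce ^ 96) ^ 79 = 58 ^ 79 = 21

a4dc77865ec4af8f21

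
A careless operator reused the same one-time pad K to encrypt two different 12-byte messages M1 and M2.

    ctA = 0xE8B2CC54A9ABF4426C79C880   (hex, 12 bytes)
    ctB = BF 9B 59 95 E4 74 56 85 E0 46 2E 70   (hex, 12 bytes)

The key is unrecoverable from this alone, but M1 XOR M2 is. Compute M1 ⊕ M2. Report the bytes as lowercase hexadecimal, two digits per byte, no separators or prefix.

572995c14ddfa2c78c3fe6f0

ctA ⊕ ctB = (M1 ⊕ K) ⊕ (M2 ⊕ K) = M1 ⊕ M2 — the shared key cancels under XOR.
11101000 ^ 10111111 = 01010111
10110010 ^ 10011011 = 00101001
11001100 ^ 01011001 = 10010101
01010100 ^ 10010101 = 11000001
10101001 ^ 11100100 = 01001101
10101011 ^ 01110100 = 11011111
11110100 ^ 01010110 = 10100010
01000010 ^ 10000101 = 11000111
01101100 ^ 11100000 = 10001100
01111001 ^ 01000110 = 00111111
11001000 ^ 00101110 = 11100110
10000000 ^ 01110000 = 11110000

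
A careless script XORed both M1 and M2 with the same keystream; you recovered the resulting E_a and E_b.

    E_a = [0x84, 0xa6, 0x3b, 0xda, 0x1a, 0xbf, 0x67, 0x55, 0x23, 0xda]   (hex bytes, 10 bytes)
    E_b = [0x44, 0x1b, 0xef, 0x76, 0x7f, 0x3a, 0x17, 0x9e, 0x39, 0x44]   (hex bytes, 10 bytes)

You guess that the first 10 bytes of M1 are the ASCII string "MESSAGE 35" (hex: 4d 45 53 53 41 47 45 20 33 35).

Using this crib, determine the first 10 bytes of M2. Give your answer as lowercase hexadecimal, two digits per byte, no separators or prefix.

First, E_a ⊕ E_b = (M1 ⊕ K) ⊕ (M2 ⊕ K) = M1 ⊕ M2, so the key drops out. Then M2 = (M1 ⊕ M2) ⊕ M1 over the first 10 bytes.
byte 0: (84 ^ 44) ^ 4d = c0 ^ 4d = 8d
byte 1: (a6 ^ 1b) ^ 45 = bd ^ 45 = f8
byte 2: (3b ^ ef) ^ 53 = d4 ^ 53 = 87
byte 3: (da ^ 76) ^ 53 = ac ^ 53 = ff
byte 4: (1a ^ 7f) ^ 41 = 65 ^ 41 = 24
byte 5: (bf ^ 3a) ^ 47 = 85 ^ 47 = c2
byte 6: (67 ^ 17) ^ 45 = 70 ^ 45 = 35
byte 7: (55 ^ 9e) ^ 20 = cb ^ 20 = eb
byte 8: (23 ^ 39) ^ 33 = 1a ^ 33 = 29
byte 9: (da ^ 44) ^ 35 = 9e ^ 35 = ab

8df887ff24c235eb29ab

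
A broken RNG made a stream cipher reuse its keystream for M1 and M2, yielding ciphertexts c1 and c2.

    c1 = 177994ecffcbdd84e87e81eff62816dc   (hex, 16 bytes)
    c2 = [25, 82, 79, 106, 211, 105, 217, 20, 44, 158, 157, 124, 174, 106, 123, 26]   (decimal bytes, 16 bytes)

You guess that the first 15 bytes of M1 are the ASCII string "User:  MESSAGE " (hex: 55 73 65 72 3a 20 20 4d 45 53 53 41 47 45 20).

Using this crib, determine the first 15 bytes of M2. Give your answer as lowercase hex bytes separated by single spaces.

First, c1 ⊕ c2 = (M1 ⊕ K) ⊕ (M2 ⊕ K) = M1 ⊕ M2, so the key drops out. Then M2 = (M1 ⊕ M2) ⊕ M1 over the first 15 bytes.
byte 0: (17 XOR 19) XOR 55 = 0e XOR 55 = 5b
byte 1: (79 XOR 52) XOR 73 = 2b XOR 73 = 58
byte 2: (94 XOR 4f) XOR 65 = db XOR 65 = be
byte 3: (ec XOR 6a) XOR 72 = 86 XOR 72 = f4
byte 4: (ff XOR d3) XOR 3a = 2c XOR 3a = 16
byte 5: (cb XOR 69) XOR 20 = a2 XOR 20 = 82
byte 6: (dd XOR d9) XOR 20 = 04 XOR 20 = 24
byte 7: (84 XOR 14) XOR 4d = 90 XOR 4d = dd
byte 8: (e8 XOR 2c) XOR 45 = c4 XOR 45 = 81
byte 9: (7e XOR 9e) XOR 53 = e0 XOR 53 = b3
byte 10: (81 XOR 9d) XOR 53 = 1c XOR 53 = 4f
byte 11: (ef XOR 7c) XOR 41 = 93 XOR 41 = d2
byte 12: (f6 XOR ae) XOR 47 = 58 XOR 47 = 1f
byte 13: (28 XOR 6a) XOR 45 = 42 XOR 45 = 07
byte 14: (16 XOR 7b) XOR 20 = 6d XOR 20 = 4d

5b 58 be f4 16 82 24 dd 81 b3 4f d2 1f 07 4d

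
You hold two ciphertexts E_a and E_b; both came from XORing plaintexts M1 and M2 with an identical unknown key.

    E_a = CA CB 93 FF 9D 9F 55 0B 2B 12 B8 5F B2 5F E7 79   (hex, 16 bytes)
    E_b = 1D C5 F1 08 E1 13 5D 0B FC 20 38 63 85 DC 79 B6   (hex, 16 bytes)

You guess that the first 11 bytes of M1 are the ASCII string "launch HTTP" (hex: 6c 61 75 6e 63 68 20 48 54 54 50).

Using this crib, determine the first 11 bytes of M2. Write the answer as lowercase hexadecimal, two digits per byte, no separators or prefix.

First, E_a ⊕ E_b = (M1 ⊕ K) ⊕ (M2 ⊕ K) = M1 ⊕ M2, so the key drops out. Then M2 = (M1 ⊕ M2) ⊕ M1 over the first 11 bytes.
byte 0: (ca xor 1d) xor 6c = d7 xor 6c = bb
byte 1: (cb xor c5) xor 61 = 0e xor 61 = 6f
byte 2: (93 xor f1) xor 75 = 62 xor 75 = 17
byte 3: (ff xor 08) xor 6e = f7 xor 6e = 99
byte 4: (9d xor e1) xor 63 = 7c xor 63 = 1f
byte 5: (9f xor 13) xor 68 = 8c xor 68 = e4
byte 6: (55 xor 5d) xor 20 = 08 xor 20 = 28
byte 7: (0b xor 0b) xor 48 = 00 xor 48 = 48
byte 8: (2b xor fc) xor 54 = d7 xor 54 = 83
byte 9: (12 xor 20) xor 54 = 32 xor 54 = 66
byte 10: (b8 xor 38) xor 50 = 80 xor 50 = d0

bb6f17991fe428488366d0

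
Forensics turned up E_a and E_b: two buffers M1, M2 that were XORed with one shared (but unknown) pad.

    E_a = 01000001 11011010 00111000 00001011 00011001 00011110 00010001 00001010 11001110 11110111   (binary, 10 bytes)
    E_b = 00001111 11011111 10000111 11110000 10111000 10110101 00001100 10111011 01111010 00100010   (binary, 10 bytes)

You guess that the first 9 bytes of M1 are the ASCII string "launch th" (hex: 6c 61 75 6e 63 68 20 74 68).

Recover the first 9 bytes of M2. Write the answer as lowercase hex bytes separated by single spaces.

First, E_a ⊕ E_b = (M1 ⊕ K) ⊕ (M2 ⊕ K) = M1 ⊕ M2, so the key drops out. Then M2 = (M1 ⊕ M2) ⊕ M1 over the first 9 bytes.
byte 0: (41 ⊕ 0f) ⊕ 6c = 4e ⊕ 6c = 22
byte 1: (da ⊕ df) ⊕ 61 = 05 ⊕ 61 = 64
byte 2: (38 ⊕ 87) ⊕ 75 = bf ⊕ 75 = ca
byte 3: (0b ⊕ f0) ⊕ 6e = fb ⊕ 6e = 95
byte 4: (19 ⊕ b8) ⊕ 63 = a1 ⊕ 63 = c2
byte 5: (1e ⊕ b5) ⊕ 68 = ab ⊕ 68 = c3
byte 6: (11 ⊕ 0c) ⊕ 20 = 1d ⊕ 20 = 3d
byte 7: (0a ⊕ bb) ⊕ 74 = b1 ⊕ 74 = c5
byte 8: (ce ⊕ 7a) ⊕ 68 = b4 ⊕ 68 = dc

22 64 ca 95 c2 c3 3d c5 dc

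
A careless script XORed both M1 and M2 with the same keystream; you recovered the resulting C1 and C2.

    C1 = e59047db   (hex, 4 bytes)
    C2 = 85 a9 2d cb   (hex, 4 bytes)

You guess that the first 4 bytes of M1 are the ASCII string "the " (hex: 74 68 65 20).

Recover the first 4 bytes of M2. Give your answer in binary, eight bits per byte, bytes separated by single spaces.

First, C1 ⊕ C2 = (M1 ⊕ K) ⊕ (M2 ⊕ K) = M1 ⊕ M2, so the key drops out. Then M2 = (M1 ⊕ M2) ⊕ M1 over the first 4 bytes.
byte 0: (e5 ^ 85) ^ 74 = 60 ^ 74 = 14
byte 1: (90 ^ a9) ^ 68 = 39 ^ 68 = 51
byte 2: (47 ^ 2d) ^ 65 = 6a ^ 65 = 0f
byte 3: (db ^ cb) ^ 20 = 10 ^ 20 = 30

00010100 01010001 00001111 00110000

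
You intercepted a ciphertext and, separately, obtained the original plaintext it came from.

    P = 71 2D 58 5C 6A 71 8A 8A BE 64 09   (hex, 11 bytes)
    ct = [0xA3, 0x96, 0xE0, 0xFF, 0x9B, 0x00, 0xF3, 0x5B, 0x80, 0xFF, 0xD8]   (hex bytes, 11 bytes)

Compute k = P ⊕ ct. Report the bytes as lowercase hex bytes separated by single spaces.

d2 bb b8 a3 f1 71 79 d1 3e 9b d1

Since ct = P ⊕ k, XORing both sides with P gives k = P ⊕ ct.
byte 0: 01110001 ^ 10100011 = 11010010
byte 1: 00101101 ^ 10010110 = 10111011
byte 2: 01011000 ^ 11100000 = 10111000
byte 3: 01011100 ^ 11111111 = 10100011
byte 4: 01101010 ^ 10011011 = 11110001
byte 5: 01110001 ^ 00000000 = 01110001
byte 6: 10001010 ^ 11110011 = 01111001
byte 7: 10001010 ^ 01011011 = 11010001
byte 8: 10111110 ^ 10000000 = 00111110
byte 9: 01100100 ^ 11111111 = 10011011
byte 10: 00001001 ^ 11011000 = 11010001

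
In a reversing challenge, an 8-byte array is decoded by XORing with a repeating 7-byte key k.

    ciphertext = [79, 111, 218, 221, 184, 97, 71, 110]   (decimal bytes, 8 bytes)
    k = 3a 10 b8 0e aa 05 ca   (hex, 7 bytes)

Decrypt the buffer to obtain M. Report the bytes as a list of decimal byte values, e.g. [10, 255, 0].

The 7-byte key repeats, so the effective keystream is 3a 10 b8 0e aa 05 ca 3a.
byte 0: 4f XOR 3a = 75
byte 1: 6f XOR 10 = 7f
byte 2: da XOR b8 = 62
byte 3: dd XOR 0e = d3
byte 4: b8 XOR aa = 12
byte 5: 61 XOR 05 = 64
byte 6: 47 XOR ca = 8d
byte 7: 6e XOR 3a = 54

[117, 127, 98, 211, 18, 100, 141, 84]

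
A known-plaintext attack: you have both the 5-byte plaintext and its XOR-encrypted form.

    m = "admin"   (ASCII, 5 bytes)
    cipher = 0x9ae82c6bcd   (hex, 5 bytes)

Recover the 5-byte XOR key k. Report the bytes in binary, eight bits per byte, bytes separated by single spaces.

Since cipher = m ⊕ k, XORing both sides with m gives k = m ⊕ cipher.
byte 0: 61 xor 9a = fb
byte 1: 64 xor e8 = 8c
byte 2: 6d xor 2c = 41
byte 3: 69 xor 6b = 02
byte 4: 6e xor cd = a3

11111011 10001100 01000001 00000010 10100011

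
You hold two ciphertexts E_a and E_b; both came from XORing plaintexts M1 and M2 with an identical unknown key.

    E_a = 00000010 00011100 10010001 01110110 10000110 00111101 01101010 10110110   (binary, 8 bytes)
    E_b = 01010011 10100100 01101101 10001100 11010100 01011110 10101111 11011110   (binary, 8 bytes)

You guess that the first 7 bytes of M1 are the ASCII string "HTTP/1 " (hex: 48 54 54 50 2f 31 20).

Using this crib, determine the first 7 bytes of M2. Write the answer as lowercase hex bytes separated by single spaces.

First, E_a ⊕ E_b = (M1 ⊕ K) ⊕ (M2 ⊕ K) = M1 ⊕ M2, so the key drops out. Then M2 = (M1 ⊕ M2) ⊕ M1 over the first 7 bytes.
byte 0: (02 XOR 53) XOR 48 = 51 XOR 48 = 19
byte 1: (1c XOR a4) XOR 54 = b8 XOR 54 = ec
byte 2: (91 XOR 6d) XOR 54 = fc XOR 54 = a8
byte 3: (76 XOR 8c) XOR 50 = fa XOR 50 = aa
byte 4: (86 XOR d4) XOR 2f = 52 XOR 2f = 7d
byte 5: (3d XOR 5e) XOR 31 = 63 XOR 31 = 52
byte 6: (6a XOR af) XOR 20 = c5 XOR 20 = e5

19 ec a8 aa 7d 52 e5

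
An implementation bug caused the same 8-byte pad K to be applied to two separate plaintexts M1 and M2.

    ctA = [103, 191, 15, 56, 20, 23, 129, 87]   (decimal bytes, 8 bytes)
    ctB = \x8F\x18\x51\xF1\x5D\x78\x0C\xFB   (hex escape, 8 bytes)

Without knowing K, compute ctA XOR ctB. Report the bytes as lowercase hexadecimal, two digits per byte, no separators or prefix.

e8a75ec9496f8dac

ctA ⊕ ctB = (M1 ⊕ K) ⊕ (M2 ⊕ K) = M1 ⊕ M2 — the shared key cancels under XOR.
103 xor 143 = 232
191 xor  24 = 167
 15 xor  81 =  94
 56 xor 241 = 201
 20 xor  93 =  73
 23 xor 120 = 111
129 xor  12 = 141
 87 xor 251 = 172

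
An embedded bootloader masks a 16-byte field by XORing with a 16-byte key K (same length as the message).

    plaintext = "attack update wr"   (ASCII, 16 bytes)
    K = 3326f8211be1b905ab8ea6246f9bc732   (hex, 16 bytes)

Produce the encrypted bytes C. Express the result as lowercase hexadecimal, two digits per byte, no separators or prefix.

01100001 xor 00110011 = 01010010
01110100 xor 00100110 = 01010010
01110100 xor 11111000 = 10001100
01100001 xor 00100001 = 01000000
01100011 xor 00011011 = 01111000
01101011 xor 11100001 = 10001010
00100000 xor 10111001 = 10011001
01110101 xor 00000101 = 01110000
01110000 xor 10101011 = 11011011
01100100 xor 10001110 = 11101010
01100001 xor 10100110 = 11000111
01110100 xor 00100100 = 01010000
01100101 xor 01101111 = 00001010
00100000 xor 10011011 = 10111011
01110111 xor 11000111 = 10110000
01110010 xor 00110010 = 01000000

52528c40788a9970dbeac7500abbb040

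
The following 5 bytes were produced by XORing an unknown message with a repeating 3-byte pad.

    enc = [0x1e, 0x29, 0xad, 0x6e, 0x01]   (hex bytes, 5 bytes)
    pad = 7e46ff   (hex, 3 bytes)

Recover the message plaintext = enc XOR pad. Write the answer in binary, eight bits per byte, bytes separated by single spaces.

01100000 01101111 01010010 00010000 01000111

The 3-byte key repeats, so the effective keystream is 7e 46 ff 7e 46.
byte 0: 00011110 ^ 01111110 = 01100000
byte 1: 00101001 ^ 01000110 = 01101111
byte 2: 10101101 ^ 11111111 = 01010010
byte 3: 01101110 ^ 01111110 = 00010000
byte 4: 00000001 ^ 01000110 = 01000111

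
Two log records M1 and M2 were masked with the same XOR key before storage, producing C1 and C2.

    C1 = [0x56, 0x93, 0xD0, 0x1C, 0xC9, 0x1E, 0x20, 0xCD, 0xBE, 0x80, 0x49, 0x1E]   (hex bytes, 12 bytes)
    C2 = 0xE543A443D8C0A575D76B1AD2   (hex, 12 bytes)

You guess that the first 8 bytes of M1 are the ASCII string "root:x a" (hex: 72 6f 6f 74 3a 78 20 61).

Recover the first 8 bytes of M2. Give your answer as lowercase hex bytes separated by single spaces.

c1 bf 1b 2b 2b a6 a5 d9

First, C1 ⊕ C2 = (M1 ⊕ K) ⊕ (M2 ⊕ K) = M1 ⊕ M2, so the key drops out. Then M2 = (M1 ⊕ M2) ⊕ M1 over the first 8 bytes.
byte 0: (56 XOR e5) XOR 72 = b3 XOR 72 = c1
byte 1: (93 XOR 43) XOR 6f = d0 XOR 6f = bf
byte 2: (d0 XOR a4) XOR 6f = 74 XOR 6f = 1b
byte 3: (1c XOR 43) XOR 74 = 5f XOR 74 = 2b
byte 4: (c9 XOR d8) XOR 3a = 11 XOR 3a = 2b
byte 5: (1e XOR c0) XOR 78 = de XOR 78 = a6
byte 6: (20 XOR a5) XOR 20 = 85 XOR 20 = a5
byte 7: (cd XOR 75) XOR 61 = b8 XOR 61 = d9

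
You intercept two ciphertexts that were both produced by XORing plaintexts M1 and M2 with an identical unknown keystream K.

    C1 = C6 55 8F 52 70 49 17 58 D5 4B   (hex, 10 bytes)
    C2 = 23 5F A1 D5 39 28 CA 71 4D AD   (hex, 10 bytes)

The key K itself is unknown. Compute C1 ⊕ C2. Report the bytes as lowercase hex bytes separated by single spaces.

e5 0a 2e 87 49 61 dd 29 98 e6

C1 ⊕ C2 = (M1 ⊕ K) ⊕ (M2 ⊕ K) = M1 ⊕ M2 — the shared key cancels under XOR.
c6 ^ 23 = e5
55 ^ 5f = 0a
8f ^ a1 = 2e
52 ^ d5 = 87
70 ^ 39 = 49
49 ^ 28 = 61
17 ^ ca = dd
58 ^ 71 = 29
d5 ^ 4d = 98
4b ^ ad = e6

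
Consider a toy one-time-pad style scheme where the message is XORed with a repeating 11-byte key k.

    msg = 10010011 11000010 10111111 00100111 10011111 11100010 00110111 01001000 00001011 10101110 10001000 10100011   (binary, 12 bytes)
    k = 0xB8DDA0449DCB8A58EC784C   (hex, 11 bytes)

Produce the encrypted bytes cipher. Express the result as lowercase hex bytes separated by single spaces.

The 11-byte key repeats, so the effective keystream is b8 dd a0 44 9d cb 8a 58 ec 78 4c b8.
byte 0: 10010011 xor 10111000 = 00101011
byte 1: 11000010 xor 11011101 = 00011111
byte 2: 10111111 xor 10100000 = 00011111
byte 3: 00100111 xor 01000100 = 01100011
byte 4: 10011111 xor 10011101 = 00000010
byte 5: 11100010 xor 11001011 = 00101001
byte 6: 00110111 xor 10001010 = 10111101
byte 7: 01001000 xor 01011000 = 00010000
byte 8: 00001011 xor 11101100 = 11100111
byte 9: 10101110 xor 01111000 = 11010110
byte 10: 10001000 xor 01001100 = 11000100
byte 11: 10100011 xor 10111000 = 00011011

2b 1f 1f 63 02 29 bd 10 e7 d6 c4 1b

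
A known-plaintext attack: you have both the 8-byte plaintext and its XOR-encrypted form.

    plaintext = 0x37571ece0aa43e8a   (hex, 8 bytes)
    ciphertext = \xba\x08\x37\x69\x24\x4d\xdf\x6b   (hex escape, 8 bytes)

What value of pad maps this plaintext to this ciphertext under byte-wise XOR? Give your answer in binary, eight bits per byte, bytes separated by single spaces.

10001101 01011111 00101001 10100111 00101110 11101001 11100001 11100001

Since ciphertext = plaintext ⊕ pad, XORing both sides with plaintext gives pad = plaintext ⊕ ciphertext.
37 XOR ba = 8d
57 XOR 08 = 5f
1e XOR 37 = 29
ce XOR 69 = a7
0a XOR 24 = 2e
a4 XOR 4d = e9
3e XOR df = e1
8a XOR 6b = e1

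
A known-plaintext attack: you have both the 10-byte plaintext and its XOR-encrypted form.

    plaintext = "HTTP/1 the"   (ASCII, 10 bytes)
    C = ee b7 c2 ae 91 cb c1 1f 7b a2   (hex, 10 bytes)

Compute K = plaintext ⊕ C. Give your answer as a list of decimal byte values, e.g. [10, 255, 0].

[166, 227, 150, 254, 190, 250, 225, 107, 19, 199]

Since C = plaintext ⊕ K, XORing both sides with plaintext gives K = plaintext ⊕ C.
byte 0: 01001000 ⊕ 11101110 = 10100110
byte 1: 01010100 ⊕ 10110111 = 11100011
byte 2: 01010100 ⊕ 11000010 = 10010110
byte 3: 01010000 ⊕ 10101110 = 11111110
byte 4: 00101111 ⊕ 10010001 = 10111110
byte 5: 00110001 ⊕ 11001011 = 11111010
byte 6: 00100000 ⊕ 11000001 = 11100001
byte 7: 01110100 ⊕ 00011111 = 01101011
byte 8: 01101000 ⊕ 01111011 = 00010011
byte 9: 01100101 ⊕ 10100010 = 11000111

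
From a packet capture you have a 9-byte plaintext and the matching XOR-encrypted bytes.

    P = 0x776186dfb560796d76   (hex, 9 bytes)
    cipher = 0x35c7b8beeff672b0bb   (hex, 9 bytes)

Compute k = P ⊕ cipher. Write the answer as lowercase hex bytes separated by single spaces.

Since cipher = P ⊕ k, XORing both sides with P gives k = P ⊕ cipher.
byte 0: 77 xor 35 = 42
byte 1: 61 xor c7 = a6
byte 2: 86 xor b8 = 3e
byte 3: df xor be = 61
byte 4: b5 xor ef = 5a
byte 5: 60 xor f6 = 96
byte 6: 79 xor 72 = 0b
byte 7: 6d xor b0 = dd
byte 8: 76 xor bb = cd

42 a6 3e 61 5a 96 0b dd cd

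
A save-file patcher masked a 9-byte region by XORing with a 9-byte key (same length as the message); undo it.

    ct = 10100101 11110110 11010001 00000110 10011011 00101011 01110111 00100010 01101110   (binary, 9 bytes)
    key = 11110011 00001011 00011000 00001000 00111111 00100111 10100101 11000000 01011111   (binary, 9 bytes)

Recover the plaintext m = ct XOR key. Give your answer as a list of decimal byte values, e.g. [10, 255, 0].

[86, 253, 201, 14, 164, 12, 210, 226, 49]

XOR is its own inverse, so applying the key byte-wise gives the result directly.
a5 xor f3 = 56
f6 xor 0b = fd
d1 xor 18 = c9
06 xor 08 = 0e
9b xor 3f = a4
2b xor 27 = 0c
77 xor a5 = d2
22 xor c0 = e2
6e xor 5f = 31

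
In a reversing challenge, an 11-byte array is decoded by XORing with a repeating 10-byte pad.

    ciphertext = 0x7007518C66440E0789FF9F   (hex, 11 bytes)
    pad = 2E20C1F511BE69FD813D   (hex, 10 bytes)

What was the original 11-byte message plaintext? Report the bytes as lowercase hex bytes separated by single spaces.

The 10-byte key repeats, so the effective keystream is 2e 20 c1 f5 11 be 69 fd 81 3d 2e.
byte 0: 112 XOR  46 =  94
byte 1:   7 XOR  32 =  39
byte 2:  81 XOR 193 = 144
byte 3: 140 XOR 245 = 121
byte 4: 102 XOR  17 = 119
byte 5:  68 XOR 190 = 250
byte 6:  14 XOR 105 = 103
byte 7:   7 XOR 253 = 250
byte 8: 137 XOR 129 =   8
byte 9: 255 XOR  61 = 194
byte 10: 159 XOR  46 = 177

5e 27 90 79 77 fa 67 fa 08 c2 b1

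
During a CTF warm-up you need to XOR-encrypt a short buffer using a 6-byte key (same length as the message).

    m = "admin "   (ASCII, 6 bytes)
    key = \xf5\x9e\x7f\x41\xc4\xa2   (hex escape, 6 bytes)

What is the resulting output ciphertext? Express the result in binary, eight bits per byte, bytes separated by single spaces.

XOR is its own inverse, so applying the key byte-wise gives the result directly.
byte 0: 61 XOR f5 = 94
byte 1: 64 XOR 9e = fa
byte 2: 6d XOR 7f = 12
byte 3: 69 XOR 41 = 28
byte 4: 6e XOR c4 = aa
byte 5: 20 XOR a2 = 82

10010100 11111010 00010010 00101000 10101010 10000010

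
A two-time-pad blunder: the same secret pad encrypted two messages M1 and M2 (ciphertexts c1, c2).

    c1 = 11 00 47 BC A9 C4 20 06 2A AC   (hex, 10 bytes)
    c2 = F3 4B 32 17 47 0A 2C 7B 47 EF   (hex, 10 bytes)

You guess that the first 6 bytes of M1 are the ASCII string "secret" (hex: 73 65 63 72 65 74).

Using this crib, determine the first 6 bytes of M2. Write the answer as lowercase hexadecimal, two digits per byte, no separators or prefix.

First, c1 ⊕ c2 = (M1 ⊕ K) ⊕ (M2 ⊕ K) = M1 ⊕ M2, so the key drops out. Then M2 = (M1 ⊕ M2) ⊕ M1 over the first 6 bytes.
byte 0: (11 XOR f3) XOR 73 = e2 XOR 73 = 91
byte 1: (00 XOR 4b) XOR 65 = 4b XOR 65 = 2e
byte 2: (47 XOR 32) XOR 63 = 75 XOR 63 = 16
byte 3: (bc XOR 17) XOR 72 = ab XOR 72 = d9
byte 4: (a9 XOR 47) XOR 65 = ee XOR 65 = 8b
byte 5: (c4 XOR 0a) XOR 74 = ce XOR 74 = ba

912e16d98bba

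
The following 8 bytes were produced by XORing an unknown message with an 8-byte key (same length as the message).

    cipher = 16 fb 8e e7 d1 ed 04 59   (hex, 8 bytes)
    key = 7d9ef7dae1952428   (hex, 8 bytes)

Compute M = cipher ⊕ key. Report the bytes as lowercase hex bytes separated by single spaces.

6b 65 79 3d 30 78 20 71

XOR is its own inverse, so applying the key byte-wise gives the result directly.
00010110 xor 01111101 = 01101011
11111011 xor 10011110 = 01100101
10001110 xor 11110111 = 01111001
11100111 xor 11011010 = 00111101
11010001 xor 11100001 = 00110000
11101101 xor 10010101 = 01111000
00000100 xor 00100100 = 00100000
01011001 xor 00101000 = 01110001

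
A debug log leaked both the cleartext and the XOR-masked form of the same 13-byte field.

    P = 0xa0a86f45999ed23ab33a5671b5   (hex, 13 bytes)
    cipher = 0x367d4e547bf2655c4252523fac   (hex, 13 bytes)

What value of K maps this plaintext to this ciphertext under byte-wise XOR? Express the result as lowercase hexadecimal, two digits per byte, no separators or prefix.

Since cipher = P ⊕ K, XORing both sides with P gives K = P ⊕ cipher.
10100000 ^ 00110110 = 10010110
10101000 ^ 01111101 = 11010101
01101111 ^ 01001110 = 00100001
01000101 ^ 01010100 = 00010001
10011001 ^ 01111011 = 11100010
10011110 ^ 11110010 = 01101100
11010010 ^ 01100101 = 10110111
00111010 ^ 01011100 = 01100110
10110011 ^ 01000010 = 11110001
00111010 ^ 01010010 = 01101000
01010110 ^ 01010010 = 00000100
01110001 ^ 00111111 = 01001110
10110101 ^ 10101100 = 00011001

96d52111e26cb766f168044e19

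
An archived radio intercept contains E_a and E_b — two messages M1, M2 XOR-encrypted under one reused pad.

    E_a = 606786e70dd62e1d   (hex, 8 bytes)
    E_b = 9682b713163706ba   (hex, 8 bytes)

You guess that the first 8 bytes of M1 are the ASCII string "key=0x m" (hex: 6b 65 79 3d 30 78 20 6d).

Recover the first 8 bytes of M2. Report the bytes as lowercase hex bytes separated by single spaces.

9d 80 48 c9 2b 99 08 ca

First, E_a ⊕ E_b = (M1 ⊕ K) ⊕ (M2 ⊕ K) = M1 ⊕ M2, so the key drops out. Then M2 = (M1 ⊕ M2) ⊕ M1 over the first 8 bytes.
byte 0: (60 ⊕ 96) ⊕ 6b = f6 ⊕ 6b = 9d
byte 1: (67 ⊕ 82) ⊕ 65 = e5 ⊕ 65 = 80
byte 2: (86 ⊕ b7) ⊕ 79 = 31 ⊕ 79 = 48
byte 3: (e7 ⊕ 13) ⊕ 3d = f4 ⊕ 3d = c9
byte 4: (0d ⊕ 16) ⊕ 30 = 1b ⊕ 30 = 2b
byte 5: (d6 ⊕ 37) ⊕ 78 = e1 ⊕ 78 = 99
byte 6: (2e ⊕ 06) ⊕ 20 = 28 ⊕ 20 = 08
byte 7: (1d ⊕ ba) ⊕ 6d = a7 ⊕ 6d = ca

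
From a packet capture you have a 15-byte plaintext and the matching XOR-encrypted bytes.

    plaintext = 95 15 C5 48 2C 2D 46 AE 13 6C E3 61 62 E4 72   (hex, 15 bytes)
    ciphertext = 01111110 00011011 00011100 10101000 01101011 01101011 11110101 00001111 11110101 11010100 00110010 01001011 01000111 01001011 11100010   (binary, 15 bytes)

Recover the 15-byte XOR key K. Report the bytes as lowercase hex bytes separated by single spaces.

Since ciphertext = plaintext ⊕ K, XORing both sides with plaintext gives K = plaintext ⊕ ciphertext.
149 ^ 126 = 235
 21 ^  27 =  14
197 ^  28 = 217
 72 ^ 168 = 224
 44 ^ 107 =  71
 45 ^ 107 =  70
 70 ^ 245 = 179
174 ^  15 = 161
 19 ^ 245 = 230
108 ^ 212 = 184
227 ^  50 = 209
 97 ^  75 =  42
 98 ^  71 =  37
228 ^  75 = 175
114 ^ 226 = 144

eb 0e d9 e0 47 46 b3 a1 e6 b8 d1 2a 25 af 90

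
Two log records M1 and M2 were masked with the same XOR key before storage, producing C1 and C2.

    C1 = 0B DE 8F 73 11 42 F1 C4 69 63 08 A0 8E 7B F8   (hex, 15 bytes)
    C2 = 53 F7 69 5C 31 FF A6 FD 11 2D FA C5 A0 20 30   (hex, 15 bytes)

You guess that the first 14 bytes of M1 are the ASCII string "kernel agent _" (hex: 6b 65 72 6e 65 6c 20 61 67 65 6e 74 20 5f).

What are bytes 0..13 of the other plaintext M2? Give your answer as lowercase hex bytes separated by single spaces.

33 4c 94 41 45 d1 77 58 1f 2b 9c 11 0e 04

First, C1 ⊕ C2 = (M1 ⊕ K) ⊕ (M2 ⊕ K) = M1 ⊕ M2, so the key drops out. Then M2 = (M1 ⊕ M2) ⊕ M1 over the first 14 bytes.
byte 0: (0b ⊕ 53) ⊕ 6b = 58 ⊕ 6b = 33
byte 1: (de ⊕ f7) ⊕ 65 = 29 ⊕ 65 = 4c
byte 2: (8f ⊕ 69) ⊕ 72 = e6 ⊕ 72 = 94
byte 3: (73 ⊕ 5c) ⊕ 6e = 2f ⊕ 6e = 41
byte 4: (11 ⊕ 31) ⊕ 65 = 20 ⊕ 65 = 45
byte 5: (42 ⊕ ff) ⊕ 6c = bd ⊕ 6c = d1
byte 6: (f1 ⊕ a6) ⊕ 20 = 57 ⊕ 20 = 77
byte 7: (c4 ⊕ fd) ⊕ 61 = 39 ⊕ 61 = 58
byte 8: (69 ⊕ 11) ⊕ 67 = 78 ⊕ 67 = 1f
byte 9: (63 ⊕ 2d) ⊕ 65 = 4e ⊕ 65 = 2b
byte 10: (08 ⊕ fa) ⊕ 6e = f2 ⊕ 6e = 9c
byte 11: (a0 ⊕ c5) ⊕ 74 = 65 ⊕ 74 = 11
byte 12: (8e ⊕ a0) ⊕ 20 = 2e ⊕ 20 = 0e
byte 13: (7b ⊕ 20) ⊕ 5f = 5b ⊕ 5f = 04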